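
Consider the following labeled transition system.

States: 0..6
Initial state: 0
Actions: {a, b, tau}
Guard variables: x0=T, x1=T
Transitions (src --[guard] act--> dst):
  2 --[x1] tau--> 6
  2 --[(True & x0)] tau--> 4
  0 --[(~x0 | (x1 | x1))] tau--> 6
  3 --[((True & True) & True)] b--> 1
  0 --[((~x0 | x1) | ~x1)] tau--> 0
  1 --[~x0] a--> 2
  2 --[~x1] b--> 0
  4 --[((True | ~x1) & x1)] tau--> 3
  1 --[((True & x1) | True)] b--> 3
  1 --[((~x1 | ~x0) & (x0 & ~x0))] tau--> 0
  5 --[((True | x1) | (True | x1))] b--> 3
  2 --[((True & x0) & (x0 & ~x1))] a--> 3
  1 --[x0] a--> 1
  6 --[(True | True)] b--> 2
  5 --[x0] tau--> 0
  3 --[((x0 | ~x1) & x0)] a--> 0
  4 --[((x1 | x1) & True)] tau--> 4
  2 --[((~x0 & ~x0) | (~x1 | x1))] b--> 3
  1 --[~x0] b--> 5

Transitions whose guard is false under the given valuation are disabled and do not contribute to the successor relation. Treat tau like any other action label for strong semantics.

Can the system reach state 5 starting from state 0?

Answer: UNREACHABLE

Working:
14 transition(s) survive guard evaluation.
depth 0: {0}
depth 1: {6}  total {0,6}
depth 2: {2}  total {0,2,6}
depth 3: {3,4}  total {0,2,3,4,6}
depth 4: {1}  total {0,1,2,3,4,6}
Reachable = {0,1,2,3,4,6}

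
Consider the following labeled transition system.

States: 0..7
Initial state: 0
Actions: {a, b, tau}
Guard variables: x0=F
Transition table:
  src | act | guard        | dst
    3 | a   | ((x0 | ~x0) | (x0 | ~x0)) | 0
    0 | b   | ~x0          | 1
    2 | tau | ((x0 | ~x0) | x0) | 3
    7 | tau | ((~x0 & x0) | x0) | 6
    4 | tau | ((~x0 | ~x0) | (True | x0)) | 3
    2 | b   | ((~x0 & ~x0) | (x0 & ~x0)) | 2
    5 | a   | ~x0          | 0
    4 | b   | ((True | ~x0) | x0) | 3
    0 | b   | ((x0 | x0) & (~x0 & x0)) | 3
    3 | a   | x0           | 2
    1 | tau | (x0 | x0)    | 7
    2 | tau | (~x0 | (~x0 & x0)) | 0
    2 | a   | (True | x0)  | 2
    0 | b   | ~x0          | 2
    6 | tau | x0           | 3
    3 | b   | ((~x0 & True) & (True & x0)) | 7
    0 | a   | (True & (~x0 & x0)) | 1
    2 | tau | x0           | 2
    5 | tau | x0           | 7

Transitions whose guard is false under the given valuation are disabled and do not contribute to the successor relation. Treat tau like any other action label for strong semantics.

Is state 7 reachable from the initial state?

Answer: UNREACHABLE

Analysis:
After dropping false guards: 10 live edges.
L0 = {0}
L1 = {1,2}  now seen {0,1,2}
L2 = {3}  now seen {0,1,2,3}
Reach set: {0,1,2,3}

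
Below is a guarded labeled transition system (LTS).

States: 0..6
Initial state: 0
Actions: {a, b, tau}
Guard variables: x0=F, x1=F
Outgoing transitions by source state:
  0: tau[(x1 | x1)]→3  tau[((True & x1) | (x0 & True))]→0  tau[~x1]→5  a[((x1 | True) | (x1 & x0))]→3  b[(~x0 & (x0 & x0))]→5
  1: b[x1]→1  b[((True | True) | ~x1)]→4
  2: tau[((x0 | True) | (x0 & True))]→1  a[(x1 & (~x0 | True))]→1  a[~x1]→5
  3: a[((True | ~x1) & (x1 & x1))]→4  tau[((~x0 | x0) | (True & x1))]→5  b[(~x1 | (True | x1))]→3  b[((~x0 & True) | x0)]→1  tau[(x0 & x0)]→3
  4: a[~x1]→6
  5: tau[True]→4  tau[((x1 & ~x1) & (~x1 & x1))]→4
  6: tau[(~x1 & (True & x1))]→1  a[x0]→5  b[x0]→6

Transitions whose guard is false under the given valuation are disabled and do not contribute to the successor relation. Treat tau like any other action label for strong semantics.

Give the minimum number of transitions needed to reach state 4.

Answer: 2

Analysis:
Breadth-first toward 4:
  Layer 0: {0}
  Layer 1: {3,5}
  Layer 2: {1,4}
first hit 4 at d=2 via tau·tau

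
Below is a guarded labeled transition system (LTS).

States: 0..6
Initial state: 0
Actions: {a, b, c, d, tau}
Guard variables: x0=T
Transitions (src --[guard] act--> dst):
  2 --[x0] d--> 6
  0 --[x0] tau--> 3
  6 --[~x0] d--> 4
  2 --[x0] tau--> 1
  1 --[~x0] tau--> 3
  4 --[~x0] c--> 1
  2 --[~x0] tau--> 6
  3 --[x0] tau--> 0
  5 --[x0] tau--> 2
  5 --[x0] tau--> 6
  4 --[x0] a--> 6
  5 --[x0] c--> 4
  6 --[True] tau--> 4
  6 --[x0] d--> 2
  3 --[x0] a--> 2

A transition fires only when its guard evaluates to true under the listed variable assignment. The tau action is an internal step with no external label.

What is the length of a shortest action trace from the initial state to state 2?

Layered search for 2:
  Layer 0: {0}
  Layer 1: {3}
  Layer 2: {2}
first hit 2 at d=2 via tau·a

Answer: 2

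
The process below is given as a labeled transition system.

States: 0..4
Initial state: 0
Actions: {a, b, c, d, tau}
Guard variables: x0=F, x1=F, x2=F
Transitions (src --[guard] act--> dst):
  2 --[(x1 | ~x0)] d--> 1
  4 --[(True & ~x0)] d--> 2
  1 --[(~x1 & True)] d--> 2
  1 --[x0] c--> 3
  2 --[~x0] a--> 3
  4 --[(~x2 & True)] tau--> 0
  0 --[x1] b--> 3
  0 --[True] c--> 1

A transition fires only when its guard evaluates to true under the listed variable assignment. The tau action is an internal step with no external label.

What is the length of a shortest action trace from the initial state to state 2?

Breadth-first toward 2:
  Layer 0: {0}
  Layer 1: {1}
  Layer 2: {2}
first hit 2 at d=2 via c·d

Answer: 2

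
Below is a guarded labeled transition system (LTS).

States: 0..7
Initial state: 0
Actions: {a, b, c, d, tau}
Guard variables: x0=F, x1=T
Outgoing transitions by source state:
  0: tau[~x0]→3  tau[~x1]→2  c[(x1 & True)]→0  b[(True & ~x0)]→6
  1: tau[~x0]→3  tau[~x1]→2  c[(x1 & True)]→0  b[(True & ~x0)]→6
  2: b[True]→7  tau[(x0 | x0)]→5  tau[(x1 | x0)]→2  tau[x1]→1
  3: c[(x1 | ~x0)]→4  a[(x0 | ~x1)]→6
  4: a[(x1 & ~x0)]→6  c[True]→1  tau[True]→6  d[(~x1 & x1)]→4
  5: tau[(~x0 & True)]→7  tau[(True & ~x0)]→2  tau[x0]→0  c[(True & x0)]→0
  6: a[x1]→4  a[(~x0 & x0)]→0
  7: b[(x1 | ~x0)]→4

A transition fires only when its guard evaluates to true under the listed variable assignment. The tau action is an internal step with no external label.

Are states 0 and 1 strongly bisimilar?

Answer: BISIMILAR

Trace:
Compute ~ classes (split until stable):
  π0 = {{0,1,2,3,4,5,6,7}}
  π1 = {{0,1},{2},{3},{4},{5},{6},{7}}
stable after 2 split(s): 7 block(s)
class of 0: {0,1}; class of 1: {0,1}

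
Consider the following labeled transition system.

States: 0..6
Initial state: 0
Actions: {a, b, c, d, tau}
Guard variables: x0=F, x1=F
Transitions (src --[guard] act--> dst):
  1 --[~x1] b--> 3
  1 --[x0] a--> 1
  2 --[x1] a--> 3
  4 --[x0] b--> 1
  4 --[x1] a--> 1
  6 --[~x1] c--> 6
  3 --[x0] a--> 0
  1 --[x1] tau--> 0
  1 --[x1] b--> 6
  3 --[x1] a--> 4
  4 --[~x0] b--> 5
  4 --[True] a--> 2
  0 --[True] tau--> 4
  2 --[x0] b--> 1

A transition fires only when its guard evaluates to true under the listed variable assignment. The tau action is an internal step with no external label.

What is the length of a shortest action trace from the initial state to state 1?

Answer: UNREACHABLE

Analysis:
BFS to 1:
  L0 = {0}
  L1 = {4}
  L2 = {2,5}
1 never appears.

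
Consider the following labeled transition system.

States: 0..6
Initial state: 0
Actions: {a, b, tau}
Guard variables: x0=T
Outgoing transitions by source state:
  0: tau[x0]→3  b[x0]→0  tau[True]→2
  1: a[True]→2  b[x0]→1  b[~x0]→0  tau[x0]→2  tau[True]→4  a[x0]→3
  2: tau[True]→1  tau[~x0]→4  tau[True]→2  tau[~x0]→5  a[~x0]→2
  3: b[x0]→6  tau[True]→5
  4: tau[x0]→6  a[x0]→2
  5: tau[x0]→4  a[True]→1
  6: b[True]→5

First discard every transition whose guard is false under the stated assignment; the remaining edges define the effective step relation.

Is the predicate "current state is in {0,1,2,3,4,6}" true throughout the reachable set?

Answer: INVARIANT VIOLATED at state 5

Analysis:
Safe = {0,1,2,3,4,6}
Reach set: {0,1,2,3,4,5,6}
  0: ✓
  1: ✓
  2: ✓
  3: ✓
  4: ✓
  5: VIOLATES
  6: ✓
witness against invariant: tau·tau → 5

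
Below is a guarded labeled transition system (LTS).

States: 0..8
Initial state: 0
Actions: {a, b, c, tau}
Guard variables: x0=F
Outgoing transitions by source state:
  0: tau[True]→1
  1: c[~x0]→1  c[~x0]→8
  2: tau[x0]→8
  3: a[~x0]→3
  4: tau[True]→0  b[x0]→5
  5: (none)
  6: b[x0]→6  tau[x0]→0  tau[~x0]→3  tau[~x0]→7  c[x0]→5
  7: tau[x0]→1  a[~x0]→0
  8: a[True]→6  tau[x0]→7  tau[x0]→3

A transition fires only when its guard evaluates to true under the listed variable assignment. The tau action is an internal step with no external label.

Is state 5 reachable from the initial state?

After dropping false guards: 9 live edges.
depth 0: {0}
depth 1: {1}  total {0,1}
depth 2: {8}  total {0,1,8}
depth 3: {6}  total {0,1,6,8}
depth 4: {3,7}  total {0,1,3,6,7,8}
R = {0,1,3,6,7,8}

Answer: UNREACHABLE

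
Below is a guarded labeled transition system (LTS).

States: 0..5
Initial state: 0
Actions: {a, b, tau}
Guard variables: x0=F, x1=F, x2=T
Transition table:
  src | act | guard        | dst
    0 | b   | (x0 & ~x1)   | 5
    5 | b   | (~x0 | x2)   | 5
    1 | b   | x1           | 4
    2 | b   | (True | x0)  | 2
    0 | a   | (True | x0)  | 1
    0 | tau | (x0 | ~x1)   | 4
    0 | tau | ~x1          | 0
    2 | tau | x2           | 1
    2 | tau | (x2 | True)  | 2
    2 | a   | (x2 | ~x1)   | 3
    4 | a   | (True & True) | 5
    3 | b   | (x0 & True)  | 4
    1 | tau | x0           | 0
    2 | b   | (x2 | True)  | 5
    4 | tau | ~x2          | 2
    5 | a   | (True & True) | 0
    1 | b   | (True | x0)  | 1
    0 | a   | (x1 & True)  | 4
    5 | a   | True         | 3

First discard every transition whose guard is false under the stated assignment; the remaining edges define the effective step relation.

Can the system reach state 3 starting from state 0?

Answer: REACHABLE

Working:
After dropping false guards: 13 live edges.
depth 0: {0}
depth 1: {1,4}  now seen {0,1,4}
depth 2: {5}  now seen {0,1,4,5}
depth 3: {3}  now seen {0,1,3,4,5}
Reach set: {0,1,3,4,5}
trace reaching 3: tau·a·a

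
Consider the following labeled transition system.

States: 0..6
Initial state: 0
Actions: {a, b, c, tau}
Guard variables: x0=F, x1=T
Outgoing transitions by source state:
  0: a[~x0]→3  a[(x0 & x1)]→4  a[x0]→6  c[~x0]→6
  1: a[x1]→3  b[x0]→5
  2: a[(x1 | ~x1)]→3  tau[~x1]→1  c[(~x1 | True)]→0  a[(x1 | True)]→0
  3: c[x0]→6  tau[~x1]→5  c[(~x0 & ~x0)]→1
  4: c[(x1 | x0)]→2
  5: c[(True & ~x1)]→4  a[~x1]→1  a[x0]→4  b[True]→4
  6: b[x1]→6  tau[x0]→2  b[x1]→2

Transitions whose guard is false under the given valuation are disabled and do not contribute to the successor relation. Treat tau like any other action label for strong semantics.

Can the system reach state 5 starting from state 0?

Guard filter leaves 11 enabled edge(s).
L0 = {0}
L1 = {3,6}  now seen {0,3,6}
L2 = {1,2}  now seen {0,1,2,3,6}
R = {0,1,2,3,6}

Answer: UNREACHABLE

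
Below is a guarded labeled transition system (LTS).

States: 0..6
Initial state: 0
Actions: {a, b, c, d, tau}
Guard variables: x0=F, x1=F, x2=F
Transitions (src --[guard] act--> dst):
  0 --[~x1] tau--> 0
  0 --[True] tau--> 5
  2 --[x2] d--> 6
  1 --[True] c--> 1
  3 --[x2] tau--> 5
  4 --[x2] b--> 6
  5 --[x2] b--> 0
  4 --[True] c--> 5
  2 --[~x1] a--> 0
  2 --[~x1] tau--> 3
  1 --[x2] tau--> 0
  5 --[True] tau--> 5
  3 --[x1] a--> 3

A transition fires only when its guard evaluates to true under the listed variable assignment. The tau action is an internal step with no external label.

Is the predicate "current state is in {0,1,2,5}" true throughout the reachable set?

Inv-set: {0,1,2,5}
Reachable = {0,5}
  0: safe
  5: safe

Answer: INVARIANT HOLDS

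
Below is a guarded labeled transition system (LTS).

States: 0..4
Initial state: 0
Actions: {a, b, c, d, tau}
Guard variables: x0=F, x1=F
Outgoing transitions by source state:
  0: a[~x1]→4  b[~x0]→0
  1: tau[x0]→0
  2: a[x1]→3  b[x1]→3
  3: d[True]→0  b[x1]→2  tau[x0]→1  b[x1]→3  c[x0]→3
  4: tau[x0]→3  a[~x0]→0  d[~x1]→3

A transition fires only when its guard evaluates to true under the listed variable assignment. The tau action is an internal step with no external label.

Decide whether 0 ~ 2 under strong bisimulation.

Bisimulation quotient by refinement:
  P[0] = {{0,1,2,3,4}}
  P[1] = {{0},{1,2},{3},{4}}
Fixed point at round 2; 4 class(es).
0∈{0}, 2∈{1,2}

Answer: NOT BISIMILAR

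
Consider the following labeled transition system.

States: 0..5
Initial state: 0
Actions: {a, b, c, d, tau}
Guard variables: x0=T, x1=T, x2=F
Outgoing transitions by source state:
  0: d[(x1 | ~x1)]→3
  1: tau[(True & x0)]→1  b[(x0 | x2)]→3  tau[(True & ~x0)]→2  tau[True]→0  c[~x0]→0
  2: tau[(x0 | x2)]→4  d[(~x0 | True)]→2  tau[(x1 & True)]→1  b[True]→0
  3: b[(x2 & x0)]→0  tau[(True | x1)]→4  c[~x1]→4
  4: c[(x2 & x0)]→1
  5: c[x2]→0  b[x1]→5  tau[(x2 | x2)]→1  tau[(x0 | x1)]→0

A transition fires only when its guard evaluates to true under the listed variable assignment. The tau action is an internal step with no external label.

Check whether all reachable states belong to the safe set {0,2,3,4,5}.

Answer: INVARIANT HOLDS

Working:
Allowed set {0,2,3,4,5}
Reach set: {0,3,4}
  0: safe
  3: safe
  4: safe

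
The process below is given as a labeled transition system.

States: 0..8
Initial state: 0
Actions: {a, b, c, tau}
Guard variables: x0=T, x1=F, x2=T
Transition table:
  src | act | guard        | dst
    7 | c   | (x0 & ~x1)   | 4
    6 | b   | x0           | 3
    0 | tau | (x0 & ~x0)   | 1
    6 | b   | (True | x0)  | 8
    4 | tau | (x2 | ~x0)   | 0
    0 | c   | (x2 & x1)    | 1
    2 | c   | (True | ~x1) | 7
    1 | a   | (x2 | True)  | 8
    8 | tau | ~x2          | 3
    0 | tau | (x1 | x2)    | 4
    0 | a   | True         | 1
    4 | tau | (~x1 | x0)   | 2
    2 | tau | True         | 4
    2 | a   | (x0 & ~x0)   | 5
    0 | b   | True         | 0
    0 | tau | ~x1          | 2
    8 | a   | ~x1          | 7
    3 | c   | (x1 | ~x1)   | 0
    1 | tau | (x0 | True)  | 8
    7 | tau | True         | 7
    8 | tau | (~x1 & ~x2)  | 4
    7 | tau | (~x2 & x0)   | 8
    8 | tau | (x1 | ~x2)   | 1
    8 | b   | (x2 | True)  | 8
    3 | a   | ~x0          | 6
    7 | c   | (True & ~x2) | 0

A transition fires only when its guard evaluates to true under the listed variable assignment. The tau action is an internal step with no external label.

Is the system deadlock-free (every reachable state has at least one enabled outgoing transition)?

Reachable = {0,1,2,4,7,8}
  0: a→1  b→0  tau→2  tau→4  [deg 4]
  1: a→8  tau→8  [deg 2]
  2: c→7  tau→4  [deg 2]
  4: tau→0  tau→2  [deg 2]
  7: c→4  tau→7  [deg 2]
  8: a→7  b→8  [deg 2]

Answer: DEADLOCK-FREE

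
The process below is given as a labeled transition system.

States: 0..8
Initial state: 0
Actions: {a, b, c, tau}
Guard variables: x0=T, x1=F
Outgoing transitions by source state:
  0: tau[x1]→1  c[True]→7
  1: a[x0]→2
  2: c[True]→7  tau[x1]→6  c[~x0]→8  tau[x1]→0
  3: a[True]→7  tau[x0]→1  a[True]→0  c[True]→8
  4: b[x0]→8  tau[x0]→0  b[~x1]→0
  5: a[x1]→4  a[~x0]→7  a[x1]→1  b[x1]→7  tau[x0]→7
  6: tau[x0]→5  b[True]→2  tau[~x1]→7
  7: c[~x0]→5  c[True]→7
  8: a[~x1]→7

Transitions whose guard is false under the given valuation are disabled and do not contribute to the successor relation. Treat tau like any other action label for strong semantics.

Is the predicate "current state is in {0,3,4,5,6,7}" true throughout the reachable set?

Answer: INVARIANT HOLDS

Analysis:
Allowed set {0,3,4,5,6,7}
Reach set: {0,7}
  0: ✓
  7: ✓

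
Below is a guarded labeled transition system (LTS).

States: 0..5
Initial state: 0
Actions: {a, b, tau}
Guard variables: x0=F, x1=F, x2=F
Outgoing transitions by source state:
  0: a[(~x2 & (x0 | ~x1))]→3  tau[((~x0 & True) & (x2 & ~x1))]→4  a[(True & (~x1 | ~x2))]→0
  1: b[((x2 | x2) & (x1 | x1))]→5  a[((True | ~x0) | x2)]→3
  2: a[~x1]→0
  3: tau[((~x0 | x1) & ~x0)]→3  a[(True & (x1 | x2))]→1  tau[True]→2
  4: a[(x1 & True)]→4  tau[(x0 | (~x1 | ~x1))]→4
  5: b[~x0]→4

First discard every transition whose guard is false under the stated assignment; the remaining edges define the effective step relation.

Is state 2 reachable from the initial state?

Answer: REACHABLE

Working:
After dropping false guards: 8 live edges.
Layer 0: {0}
Layer 1: {3}  cumulative {0,3}
Layer 2: {2}  cumulative {0,2,3}
R = {0,2,3}
Path to 2: a·tau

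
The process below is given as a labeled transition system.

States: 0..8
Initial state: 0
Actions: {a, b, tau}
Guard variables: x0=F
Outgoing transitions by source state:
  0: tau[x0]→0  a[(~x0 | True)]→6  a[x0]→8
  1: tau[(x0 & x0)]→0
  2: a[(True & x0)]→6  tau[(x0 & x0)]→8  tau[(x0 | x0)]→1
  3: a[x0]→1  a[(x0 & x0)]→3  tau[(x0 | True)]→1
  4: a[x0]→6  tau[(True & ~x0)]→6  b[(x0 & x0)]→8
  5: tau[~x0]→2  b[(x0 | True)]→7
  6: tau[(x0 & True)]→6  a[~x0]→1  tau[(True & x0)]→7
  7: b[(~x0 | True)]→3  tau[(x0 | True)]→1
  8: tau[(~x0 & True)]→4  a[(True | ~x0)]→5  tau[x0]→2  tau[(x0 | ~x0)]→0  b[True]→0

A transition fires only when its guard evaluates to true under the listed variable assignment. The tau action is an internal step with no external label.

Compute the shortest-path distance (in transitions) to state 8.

Answer: UNREACHABLE

Analysis:
Breadth-first toward 8:
  depth 0: {0}
  depth 1: {6}
  depth 2: {1}
8 never appears.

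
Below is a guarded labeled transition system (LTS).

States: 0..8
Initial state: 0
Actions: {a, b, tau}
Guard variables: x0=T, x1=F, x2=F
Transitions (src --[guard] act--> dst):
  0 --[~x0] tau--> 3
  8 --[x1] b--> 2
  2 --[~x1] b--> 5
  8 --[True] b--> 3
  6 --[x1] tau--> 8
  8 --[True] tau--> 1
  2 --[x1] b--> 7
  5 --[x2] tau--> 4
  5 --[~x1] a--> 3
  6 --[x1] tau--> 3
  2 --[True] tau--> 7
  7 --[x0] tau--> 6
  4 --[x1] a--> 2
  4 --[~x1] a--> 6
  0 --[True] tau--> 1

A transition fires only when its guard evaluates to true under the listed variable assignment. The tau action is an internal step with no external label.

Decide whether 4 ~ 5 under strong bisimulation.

Answer: BISIMILAR

Analysis:
Refine partition for ~:
  P[0] = {{0,1,2,3,4,5,6,7,8}}
  P[1] = {{0,7},{1,3,6},{2,8},{4,5}}
  P[2] = {{0,7},{1,3,6},{2},{4,5},{8}}
5 equivalence class(es) (converged in 3)
class of 4: {4,5}; class of 5: {4,5}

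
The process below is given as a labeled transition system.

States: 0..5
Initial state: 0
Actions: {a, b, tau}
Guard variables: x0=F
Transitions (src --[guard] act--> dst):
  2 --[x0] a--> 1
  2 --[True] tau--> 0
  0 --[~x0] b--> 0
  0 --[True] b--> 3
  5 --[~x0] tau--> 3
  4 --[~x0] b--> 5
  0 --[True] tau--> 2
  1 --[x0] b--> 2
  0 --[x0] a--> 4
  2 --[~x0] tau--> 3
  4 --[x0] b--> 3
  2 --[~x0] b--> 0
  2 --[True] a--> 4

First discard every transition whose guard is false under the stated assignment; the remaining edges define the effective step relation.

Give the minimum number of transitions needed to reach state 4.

Answer: 2

Analysis:
BFS to 4:
  Layer 0: {0}
  Layer 1: {2,3}
  Layer 2: {4}
depth(4)=2, e.g. tau·a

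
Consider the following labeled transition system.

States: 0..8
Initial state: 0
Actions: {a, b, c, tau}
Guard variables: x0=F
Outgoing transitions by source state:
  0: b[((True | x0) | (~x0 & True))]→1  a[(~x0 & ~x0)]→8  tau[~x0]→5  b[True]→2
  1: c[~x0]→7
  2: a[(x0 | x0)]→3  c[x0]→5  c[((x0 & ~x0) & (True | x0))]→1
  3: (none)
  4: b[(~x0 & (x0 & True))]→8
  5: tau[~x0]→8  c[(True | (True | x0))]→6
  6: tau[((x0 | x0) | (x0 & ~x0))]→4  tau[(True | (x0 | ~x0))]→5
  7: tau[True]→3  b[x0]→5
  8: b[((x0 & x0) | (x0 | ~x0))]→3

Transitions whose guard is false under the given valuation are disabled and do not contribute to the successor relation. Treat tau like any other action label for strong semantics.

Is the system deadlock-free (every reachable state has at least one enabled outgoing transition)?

Answer: DEADLOCK at state 2

Trace:
R = {0,1,2,3,5,6,7,8}
  0: a→8  b→1  b→2  tau→5  [4 exit(s)]
  1: c→7  [1 exit(s)]
  2: ∅  [deadlock]
  3: ∅  [deadlock]
  5: c→6  tau→8  [2 exit(s)]
  6: tau→5  [1 exit(s)]
  7: tau→3  [1 exit(s)]
  8: b→3  [1 exit(s)]
trace reaching 2: b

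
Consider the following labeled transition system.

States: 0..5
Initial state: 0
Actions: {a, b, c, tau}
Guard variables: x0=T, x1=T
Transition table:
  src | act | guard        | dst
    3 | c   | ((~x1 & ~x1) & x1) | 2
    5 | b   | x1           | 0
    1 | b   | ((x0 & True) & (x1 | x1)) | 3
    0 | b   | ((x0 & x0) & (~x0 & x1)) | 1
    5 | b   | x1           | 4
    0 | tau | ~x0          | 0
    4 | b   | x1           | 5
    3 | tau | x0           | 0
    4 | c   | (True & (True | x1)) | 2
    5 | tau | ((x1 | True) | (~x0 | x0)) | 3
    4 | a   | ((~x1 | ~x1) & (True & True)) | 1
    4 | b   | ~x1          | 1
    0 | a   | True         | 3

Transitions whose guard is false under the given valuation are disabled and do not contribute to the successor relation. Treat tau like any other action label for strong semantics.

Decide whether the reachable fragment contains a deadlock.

Reachable = {0,3}
  0: a→3  [1 exit(s)]
  3: tau→0  [1 exit(s)]

Answer: DEADLOCK-FREE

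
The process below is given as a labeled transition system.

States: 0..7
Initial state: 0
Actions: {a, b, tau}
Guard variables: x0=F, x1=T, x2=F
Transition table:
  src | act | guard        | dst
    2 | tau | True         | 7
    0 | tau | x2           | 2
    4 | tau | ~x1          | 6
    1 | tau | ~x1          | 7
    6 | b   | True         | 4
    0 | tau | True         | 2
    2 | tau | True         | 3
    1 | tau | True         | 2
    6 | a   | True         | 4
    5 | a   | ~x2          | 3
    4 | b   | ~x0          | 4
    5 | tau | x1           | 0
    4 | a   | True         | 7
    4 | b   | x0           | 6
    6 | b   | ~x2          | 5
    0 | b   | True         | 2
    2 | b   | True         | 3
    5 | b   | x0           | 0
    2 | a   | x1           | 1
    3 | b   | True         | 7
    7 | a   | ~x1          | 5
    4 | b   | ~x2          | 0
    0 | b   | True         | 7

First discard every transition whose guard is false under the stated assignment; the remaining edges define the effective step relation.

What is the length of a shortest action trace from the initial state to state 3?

Answer: 2

Analysis:
Breadth-first toward 3:
  depth 0: {0}
  depth 1: {2,7}
  depth 2: {1,3}
3 enters at depth 2; path b·b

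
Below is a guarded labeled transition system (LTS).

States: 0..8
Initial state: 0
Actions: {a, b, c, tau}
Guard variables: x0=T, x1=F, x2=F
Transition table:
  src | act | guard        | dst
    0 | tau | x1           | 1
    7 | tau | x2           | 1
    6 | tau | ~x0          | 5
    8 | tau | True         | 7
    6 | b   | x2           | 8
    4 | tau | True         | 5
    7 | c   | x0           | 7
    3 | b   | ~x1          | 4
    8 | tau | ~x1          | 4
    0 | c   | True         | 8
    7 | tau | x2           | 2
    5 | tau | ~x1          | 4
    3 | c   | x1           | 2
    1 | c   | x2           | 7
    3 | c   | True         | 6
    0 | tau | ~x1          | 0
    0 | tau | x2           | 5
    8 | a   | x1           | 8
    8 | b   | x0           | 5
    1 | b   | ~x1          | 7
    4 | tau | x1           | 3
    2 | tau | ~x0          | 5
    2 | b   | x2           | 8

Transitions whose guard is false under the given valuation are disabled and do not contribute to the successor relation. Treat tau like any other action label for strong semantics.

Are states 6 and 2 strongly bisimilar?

Answer: BISIMILAR

Working:
Compute ~ classes (split until stable):
  round 0: {{0,1,2,3,4,5,6,7,8}}
  round 1: {{0},{1},{2,6},{3},{4,5},{7},{8}}
7 equivalence class(es) (converged in 2)
class of 6: {2,6}; class of 2: {2,6}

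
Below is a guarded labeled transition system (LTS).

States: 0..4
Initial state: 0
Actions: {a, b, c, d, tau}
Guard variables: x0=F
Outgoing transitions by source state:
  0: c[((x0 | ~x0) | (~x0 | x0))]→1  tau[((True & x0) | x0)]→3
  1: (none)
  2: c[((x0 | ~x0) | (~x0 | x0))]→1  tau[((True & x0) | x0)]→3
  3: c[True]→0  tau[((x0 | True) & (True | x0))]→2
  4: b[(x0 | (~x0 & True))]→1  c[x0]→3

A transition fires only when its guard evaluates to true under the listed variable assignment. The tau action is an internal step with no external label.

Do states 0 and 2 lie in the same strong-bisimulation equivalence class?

Refine partition for ~:
  π0 = {{0,1,2,3,4}}
  π1 = {{0,2},{1},{3},{4}}
Fixed point at round 2; 4 class(es).
[0]={0,2}  [2]={0,2}

Answer: BISIMILAR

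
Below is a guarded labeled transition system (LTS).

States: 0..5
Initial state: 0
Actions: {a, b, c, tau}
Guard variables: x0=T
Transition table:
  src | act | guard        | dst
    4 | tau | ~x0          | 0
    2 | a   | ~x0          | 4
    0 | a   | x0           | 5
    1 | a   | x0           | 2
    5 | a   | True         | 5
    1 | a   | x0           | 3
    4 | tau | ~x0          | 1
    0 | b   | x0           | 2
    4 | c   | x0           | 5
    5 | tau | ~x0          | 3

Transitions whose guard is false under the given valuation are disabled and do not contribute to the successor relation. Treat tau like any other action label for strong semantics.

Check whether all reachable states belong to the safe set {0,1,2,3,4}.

Inv-set: {0,1,2,3,4}
Reachable = {0,2,5}
  0: safe
  2: safe
  5: outside
witness against invariant: a → 5

Answer: INVARIANT VIOLATED at state 5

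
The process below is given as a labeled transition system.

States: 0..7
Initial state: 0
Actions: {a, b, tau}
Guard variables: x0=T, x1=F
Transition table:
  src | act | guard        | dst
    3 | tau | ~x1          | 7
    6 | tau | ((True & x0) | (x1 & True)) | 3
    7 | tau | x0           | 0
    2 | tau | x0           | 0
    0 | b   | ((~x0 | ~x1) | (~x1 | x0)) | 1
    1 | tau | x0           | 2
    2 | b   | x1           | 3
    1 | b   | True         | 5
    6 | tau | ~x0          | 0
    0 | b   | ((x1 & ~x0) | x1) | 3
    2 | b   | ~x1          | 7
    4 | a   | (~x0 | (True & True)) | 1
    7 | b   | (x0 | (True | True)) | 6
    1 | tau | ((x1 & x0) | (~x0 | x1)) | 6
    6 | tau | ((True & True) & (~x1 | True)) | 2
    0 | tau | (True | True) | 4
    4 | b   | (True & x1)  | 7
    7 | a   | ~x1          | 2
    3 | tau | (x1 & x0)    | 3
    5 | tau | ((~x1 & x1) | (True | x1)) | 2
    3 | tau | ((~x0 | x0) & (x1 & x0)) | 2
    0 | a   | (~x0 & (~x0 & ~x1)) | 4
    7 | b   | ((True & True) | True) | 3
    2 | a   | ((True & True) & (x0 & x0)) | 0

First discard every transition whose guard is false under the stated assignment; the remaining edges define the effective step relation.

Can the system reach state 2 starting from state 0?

Answer: REACHABLE

Working:
After dropping false guards: 16 live edges.
Layer 0: {0}
Layer 1: {1,4}  cumulative {0,1,4}
Layer 2: {2,5}  cumulative {0,1,2,4,5}
Layer 3: {7}  cumulative {0,1,2,4,5,7}
Layer 4: {3,6}  cumulative {0,1,2,3,4,5,6,7}
R = {0,1,2,3,4,5,6,7}
Path to 2: b·tau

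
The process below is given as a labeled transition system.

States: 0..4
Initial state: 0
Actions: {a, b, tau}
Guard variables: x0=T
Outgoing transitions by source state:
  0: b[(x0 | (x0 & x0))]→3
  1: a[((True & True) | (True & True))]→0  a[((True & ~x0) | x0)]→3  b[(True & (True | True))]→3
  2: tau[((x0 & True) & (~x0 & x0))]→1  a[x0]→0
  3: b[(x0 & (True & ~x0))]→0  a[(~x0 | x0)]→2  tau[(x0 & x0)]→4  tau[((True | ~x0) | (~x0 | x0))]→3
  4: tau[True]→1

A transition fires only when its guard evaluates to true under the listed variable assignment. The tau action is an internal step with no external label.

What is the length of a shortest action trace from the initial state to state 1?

BFS to 1:
  Layer 0: {0}
  Layer 1: {3}
  Layer 2: {2,4}
  Layer 3: {1}
depth(1)=3, e.g. b·tau·tau

Answer: 3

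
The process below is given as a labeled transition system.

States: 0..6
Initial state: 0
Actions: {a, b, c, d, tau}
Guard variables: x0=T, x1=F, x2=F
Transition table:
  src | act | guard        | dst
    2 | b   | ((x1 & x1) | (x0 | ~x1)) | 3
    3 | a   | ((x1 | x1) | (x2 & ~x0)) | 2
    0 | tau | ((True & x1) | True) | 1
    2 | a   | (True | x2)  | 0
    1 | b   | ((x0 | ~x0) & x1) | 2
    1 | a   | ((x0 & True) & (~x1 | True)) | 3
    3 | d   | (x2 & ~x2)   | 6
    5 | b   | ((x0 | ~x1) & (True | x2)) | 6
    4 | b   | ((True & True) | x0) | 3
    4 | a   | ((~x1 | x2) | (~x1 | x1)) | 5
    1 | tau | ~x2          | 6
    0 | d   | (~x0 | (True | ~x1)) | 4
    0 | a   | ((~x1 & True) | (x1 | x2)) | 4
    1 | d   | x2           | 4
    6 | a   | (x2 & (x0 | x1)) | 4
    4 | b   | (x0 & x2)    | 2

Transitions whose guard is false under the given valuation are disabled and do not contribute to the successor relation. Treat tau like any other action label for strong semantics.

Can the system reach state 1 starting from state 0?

Answer: REACHABLE

Trace:
After dropping false guards: 10 live edges.
Layer 0: {0}
Layer 1: {1,4}  total {0,1,4}
Layer 2: {3,5,6}  total {0,1,3,4,5,6}
Reachable = {0,1,3,4,5,6}
Path to 1: tau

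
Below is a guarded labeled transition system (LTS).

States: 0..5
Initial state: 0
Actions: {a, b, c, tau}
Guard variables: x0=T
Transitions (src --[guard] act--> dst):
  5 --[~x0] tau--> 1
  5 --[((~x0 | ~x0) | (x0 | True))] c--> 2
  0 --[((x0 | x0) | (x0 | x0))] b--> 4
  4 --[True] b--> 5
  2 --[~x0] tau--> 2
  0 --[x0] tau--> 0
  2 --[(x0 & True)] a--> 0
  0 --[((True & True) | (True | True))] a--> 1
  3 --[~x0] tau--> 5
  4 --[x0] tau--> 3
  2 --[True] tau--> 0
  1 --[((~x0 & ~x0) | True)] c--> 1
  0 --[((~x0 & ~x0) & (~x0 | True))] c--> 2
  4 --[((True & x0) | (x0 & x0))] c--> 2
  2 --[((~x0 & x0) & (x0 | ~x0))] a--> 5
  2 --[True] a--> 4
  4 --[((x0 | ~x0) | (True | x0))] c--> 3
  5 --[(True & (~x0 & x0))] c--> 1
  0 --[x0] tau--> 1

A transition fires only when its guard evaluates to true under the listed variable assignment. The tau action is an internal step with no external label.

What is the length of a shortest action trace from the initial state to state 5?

BFS to 5:
  depth 0: {0}
  depth 1: {1,4}
  depth 2: {2,3,5}
first hit 5 at d=2 via b·b

Answer: 2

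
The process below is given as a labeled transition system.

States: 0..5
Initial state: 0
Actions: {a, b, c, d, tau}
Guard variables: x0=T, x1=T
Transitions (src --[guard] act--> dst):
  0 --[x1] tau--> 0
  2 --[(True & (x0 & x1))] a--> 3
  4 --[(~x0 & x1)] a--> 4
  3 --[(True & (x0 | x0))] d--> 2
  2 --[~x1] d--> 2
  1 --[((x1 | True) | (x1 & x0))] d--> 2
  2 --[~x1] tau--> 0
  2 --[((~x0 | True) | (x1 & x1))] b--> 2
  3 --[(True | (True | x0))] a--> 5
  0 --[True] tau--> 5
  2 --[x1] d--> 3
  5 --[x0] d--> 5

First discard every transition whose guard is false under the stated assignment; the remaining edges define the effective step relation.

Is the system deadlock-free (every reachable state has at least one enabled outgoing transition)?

Reach set: {0,5}
  0: tau→0  tau→5  [2 out]
  5: d→5  [1 out]

Answer: DEADLOCK-FREE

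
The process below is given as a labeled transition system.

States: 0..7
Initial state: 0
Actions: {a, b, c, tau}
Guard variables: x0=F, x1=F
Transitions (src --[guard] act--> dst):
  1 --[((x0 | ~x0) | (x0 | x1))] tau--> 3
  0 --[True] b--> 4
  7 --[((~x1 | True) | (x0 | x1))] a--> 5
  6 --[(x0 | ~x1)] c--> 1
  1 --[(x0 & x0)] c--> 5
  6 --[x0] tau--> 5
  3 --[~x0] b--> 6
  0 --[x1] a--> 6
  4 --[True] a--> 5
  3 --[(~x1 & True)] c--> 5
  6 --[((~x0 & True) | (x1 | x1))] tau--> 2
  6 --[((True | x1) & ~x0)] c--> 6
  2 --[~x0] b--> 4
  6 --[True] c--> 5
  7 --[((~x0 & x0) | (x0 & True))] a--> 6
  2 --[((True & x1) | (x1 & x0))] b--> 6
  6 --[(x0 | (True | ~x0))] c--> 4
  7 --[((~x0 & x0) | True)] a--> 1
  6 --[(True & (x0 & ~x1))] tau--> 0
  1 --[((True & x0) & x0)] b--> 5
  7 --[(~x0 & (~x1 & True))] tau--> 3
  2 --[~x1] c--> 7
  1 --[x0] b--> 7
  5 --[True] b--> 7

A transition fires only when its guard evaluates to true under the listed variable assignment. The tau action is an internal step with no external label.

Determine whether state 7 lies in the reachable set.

16 transition(s) survive guard evaluation.
depth 0: {0}
depth 1: {4}  cumulative {0,4}
depth 2: {5}  cumulative {0,4,5}
depth 3: {7}  cumulative {0,4,5,7}
depth 4: {1,3}  cumulative {0,1,3,4,5,7}
depth 5: {6}  cumulative {0,1,3,4,5,6,7}
depth 6: {2}  cumulative {0,1,2,3,4,5,6,7}
Reachable = {0,1,2,3,4,5,6,7}
Path to 7: b·a·b

Answer: REACHABLE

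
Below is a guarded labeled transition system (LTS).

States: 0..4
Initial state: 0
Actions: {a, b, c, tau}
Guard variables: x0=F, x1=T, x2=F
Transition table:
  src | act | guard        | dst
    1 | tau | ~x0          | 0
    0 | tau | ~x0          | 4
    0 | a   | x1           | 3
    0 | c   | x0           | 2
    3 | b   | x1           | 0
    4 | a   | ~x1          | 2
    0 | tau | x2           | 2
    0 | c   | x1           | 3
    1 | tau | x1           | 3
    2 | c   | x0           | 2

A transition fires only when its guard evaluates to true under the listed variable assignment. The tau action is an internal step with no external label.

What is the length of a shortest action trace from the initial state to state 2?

Answer: UNREACHABLE

Trace:
BFS to 2:
  L0 = {0}
  L1 = {3,4}
2 never appears.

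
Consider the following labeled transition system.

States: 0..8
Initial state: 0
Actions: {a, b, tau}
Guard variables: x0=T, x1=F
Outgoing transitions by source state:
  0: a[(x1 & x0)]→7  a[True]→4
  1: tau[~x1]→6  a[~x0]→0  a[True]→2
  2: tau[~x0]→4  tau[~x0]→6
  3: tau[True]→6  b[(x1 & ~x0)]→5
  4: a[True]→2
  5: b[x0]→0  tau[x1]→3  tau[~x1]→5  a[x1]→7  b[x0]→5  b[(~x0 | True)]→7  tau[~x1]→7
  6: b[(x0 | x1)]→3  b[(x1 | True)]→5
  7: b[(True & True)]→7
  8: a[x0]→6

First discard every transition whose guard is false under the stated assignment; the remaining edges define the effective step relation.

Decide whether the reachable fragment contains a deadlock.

R = {0,2,4}
  0: a→4  [1 exit(s)]
  2: ∅  [deadlock]
  4: a→2  [1 exit(s)]
Path to 2: a·a

Answer: DEADLOCK at state 2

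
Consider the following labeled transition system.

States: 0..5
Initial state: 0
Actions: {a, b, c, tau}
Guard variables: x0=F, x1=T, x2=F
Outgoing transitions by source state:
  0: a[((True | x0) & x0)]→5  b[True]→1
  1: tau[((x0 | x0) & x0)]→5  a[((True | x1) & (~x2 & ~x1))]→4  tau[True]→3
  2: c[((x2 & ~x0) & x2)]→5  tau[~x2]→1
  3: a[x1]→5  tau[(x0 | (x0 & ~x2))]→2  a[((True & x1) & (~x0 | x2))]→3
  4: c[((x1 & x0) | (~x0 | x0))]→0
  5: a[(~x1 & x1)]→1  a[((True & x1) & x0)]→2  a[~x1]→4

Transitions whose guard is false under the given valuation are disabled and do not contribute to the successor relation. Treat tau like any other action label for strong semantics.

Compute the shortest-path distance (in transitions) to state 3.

Layered search for 3:
  depth 0: {0}
  depth 1: {1}
  depth 2: {3}
depth(3)=2, e.g. b·tau

Answer: 2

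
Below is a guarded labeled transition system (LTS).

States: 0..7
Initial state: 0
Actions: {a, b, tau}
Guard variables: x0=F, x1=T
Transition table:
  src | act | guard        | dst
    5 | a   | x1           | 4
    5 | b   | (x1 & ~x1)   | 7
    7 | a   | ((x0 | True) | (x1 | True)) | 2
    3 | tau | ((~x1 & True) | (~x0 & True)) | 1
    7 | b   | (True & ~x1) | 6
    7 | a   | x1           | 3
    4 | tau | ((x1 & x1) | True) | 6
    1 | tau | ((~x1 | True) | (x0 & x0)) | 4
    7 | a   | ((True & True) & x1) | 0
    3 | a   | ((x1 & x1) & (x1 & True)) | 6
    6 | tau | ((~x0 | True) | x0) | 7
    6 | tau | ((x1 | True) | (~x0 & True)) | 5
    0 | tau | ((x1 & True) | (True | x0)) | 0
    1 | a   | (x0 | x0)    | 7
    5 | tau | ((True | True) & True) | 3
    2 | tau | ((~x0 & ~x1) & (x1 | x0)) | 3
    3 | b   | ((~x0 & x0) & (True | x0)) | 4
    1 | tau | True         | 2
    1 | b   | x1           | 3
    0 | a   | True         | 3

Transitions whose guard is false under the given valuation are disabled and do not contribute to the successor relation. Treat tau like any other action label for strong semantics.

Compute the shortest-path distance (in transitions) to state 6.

Answer: 2

Working:
Layered search for 6:
  depth 0: {0}
  depth 1: {3}
  depth 2: {1,6}
depth(6)=2, e.g. a·a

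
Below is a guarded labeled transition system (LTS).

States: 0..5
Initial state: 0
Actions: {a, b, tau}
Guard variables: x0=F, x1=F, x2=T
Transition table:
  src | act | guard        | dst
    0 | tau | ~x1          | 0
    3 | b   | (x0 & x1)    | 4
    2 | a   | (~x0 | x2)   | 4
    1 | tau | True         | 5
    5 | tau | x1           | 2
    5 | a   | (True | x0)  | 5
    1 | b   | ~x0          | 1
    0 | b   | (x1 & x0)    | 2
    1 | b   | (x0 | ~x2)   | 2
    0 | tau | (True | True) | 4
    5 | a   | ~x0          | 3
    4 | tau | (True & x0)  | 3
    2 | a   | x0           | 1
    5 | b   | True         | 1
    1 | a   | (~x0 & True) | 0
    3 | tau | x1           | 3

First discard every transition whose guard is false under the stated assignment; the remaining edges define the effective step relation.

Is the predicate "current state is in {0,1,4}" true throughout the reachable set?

Answer: INVARIANT HOLDS

Trace:
Safe = {0,1,4}
R = {0,4}
  0: ✓
  4: ✓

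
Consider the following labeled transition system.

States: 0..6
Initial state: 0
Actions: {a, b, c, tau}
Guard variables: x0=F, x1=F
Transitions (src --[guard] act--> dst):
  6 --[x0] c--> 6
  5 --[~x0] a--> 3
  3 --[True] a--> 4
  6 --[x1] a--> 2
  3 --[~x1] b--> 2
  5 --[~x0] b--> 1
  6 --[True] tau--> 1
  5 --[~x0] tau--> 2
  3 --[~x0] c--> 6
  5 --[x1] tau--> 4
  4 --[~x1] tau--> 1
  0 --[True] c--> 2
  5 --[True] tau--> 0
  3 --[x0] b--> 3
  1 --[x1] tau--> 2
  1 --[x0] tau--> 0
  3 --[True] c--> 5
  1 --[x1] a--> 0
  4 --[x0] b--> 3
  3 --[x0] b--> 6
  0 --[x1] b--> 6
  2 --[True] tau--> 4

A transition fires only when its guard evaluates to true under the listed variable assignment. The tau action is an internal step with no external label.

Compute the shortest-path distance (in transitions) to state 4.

Breadth-first toward 4:
  depth 0: {0}
  depth 1: {2}
  depth 2: {4}
first hit 4 at d=2 via c·tau

Answer: 2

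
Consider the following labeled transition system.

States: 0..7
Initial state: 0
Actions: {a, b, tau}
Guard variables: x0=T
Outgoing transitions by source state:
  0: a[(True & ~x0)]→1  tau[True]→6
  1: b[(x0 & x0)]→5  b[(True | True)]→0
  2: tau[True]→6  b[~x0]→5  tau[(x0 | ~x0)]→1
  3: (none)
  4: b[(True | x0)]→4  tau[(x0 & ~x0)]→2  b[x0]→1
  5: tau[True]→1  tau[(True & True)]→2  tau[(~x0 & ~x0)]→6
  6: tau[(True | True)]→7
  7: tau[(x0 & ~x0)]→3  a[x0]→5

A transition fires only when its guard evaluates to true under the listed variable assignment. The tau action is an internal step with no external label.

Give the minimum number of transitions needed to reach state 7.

BFS to 7:
  L0 = {0}
  L1 = {6}
  L2 = {7}
first hit 7 at d=2 via tau·tau

Answer: 2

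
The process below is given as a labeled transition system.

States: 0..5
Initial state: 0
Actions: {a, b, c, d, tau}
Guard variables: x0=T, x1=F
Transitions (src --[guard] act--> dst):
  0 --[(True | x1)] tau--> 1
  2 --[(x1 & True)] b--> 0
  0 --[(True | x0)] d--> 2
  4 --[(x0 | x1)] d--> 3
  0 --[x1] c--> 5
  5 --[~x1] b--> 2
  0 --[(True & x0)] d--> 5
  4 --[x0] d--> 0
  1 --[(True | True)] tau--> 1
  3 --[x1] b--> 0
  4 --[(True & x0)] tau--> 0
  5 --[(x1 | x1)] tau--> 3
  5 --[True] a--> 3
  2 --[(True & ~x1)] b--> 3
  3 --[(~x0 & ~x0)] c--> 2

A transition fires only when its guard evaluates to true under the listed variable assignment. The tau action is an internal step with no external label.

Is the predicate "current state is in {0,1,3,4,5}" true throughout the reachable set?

Answer: INVARIANT VIOLATED at state 2

Analysis:
Allowed set {0,1,3,4,5}
Reachable = {0,1,2,3,5}
  0: safe
  1: safe
  2: VIOLATES
  3: safe
  5: safe
reach 2 via d — violates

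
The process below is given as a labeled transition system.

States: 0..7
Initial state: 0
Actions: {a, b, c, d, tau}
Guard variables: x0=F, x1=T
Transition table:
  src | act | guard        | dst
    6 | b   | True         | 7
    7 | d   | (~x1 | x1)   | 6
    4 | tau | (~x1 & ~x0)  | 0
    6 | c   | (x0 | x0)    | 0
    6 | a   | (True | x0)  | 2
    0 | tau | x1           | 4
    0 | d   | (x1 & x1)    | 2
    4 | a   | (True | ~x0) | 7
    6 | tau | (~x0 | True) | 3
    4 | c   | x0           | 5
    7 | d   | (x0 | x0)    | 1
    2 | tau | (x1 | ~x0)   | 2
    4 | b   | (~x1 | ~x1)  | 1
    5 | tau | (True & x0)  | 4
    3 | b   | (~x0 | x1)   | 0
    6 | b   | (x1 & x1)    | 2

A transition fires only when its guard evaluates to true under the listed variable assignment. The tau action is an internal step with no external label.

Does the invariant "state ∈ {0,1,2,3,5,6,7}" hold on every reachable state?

Allowed set {0,1,2,3,5,6,7}
Reachable = {0,2,3,4,6,7}
  0: ok
  2: ok
  3: ok
  4: outside
  6: ok
  7: ok
counterexample path to 4: tau

Answer: INVARIANT VIOLATED at state 4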